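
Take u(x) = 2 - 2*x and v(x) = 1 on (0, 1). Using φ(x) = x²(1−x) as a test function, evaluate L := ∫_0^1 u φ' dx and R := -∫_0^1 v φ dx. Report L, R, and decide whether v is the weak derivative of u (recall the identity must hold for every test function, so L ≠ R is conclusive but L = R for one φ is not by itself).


LHS = 1/6, RHS = -1/12. No, v is not the weak derivative of u.

u(x) = 2 - 2*x, classical derivative u'(x) = -2.
φ(x) = x²(1−x), so φ'(x) = x*(2 - 3*x).
Note φ(0) = φ(1) = 0, so the boundary term u·φ vanishes.
LHS = ∫_0^1 u(x) φ'(x) dx = ∫_0^1 (6*x^3 - 10*x^2 + 4*x) dx. Term by term:
  ∫_0^1 6*x^3 dx = 3/2;  ∫_0^1 -10*x^2 dx = -10/3;  ∫_0^1 4*x dx = 2.
Sum: 3/2 − 10/3 + 2 = 1/6.
So LHS = 1/6.
∫_0^1 v(x) φ(x) dx = ∫_0^1 (-x^3 + x^2) dx. Term by term:
  ∫_0^1 -x^3 dx = -1/4;  ∫_0^1 x^2 dx = 1/3.
Sum: -1/4 + 1/3 = 1/12.
So RHS = -∫_0^1 v(x) φ(x) dx = -1/12.
LHS − RHS = 1/4 ≠ 0, so the identity fails.
(For a valid weak derivative the identity must hold for EVERY test function, in particular this one. The failure shows v is NOT the weak derivative of u.)
Correct weak derivative would be u'(x) = -2.


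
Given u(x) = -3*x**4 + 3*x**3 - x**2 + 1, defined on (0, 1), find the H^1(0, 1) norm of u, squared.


||u||_{H^1}^2 = 1441/420

The H^1 norm (squared) on an interval (0, L) is
  ||u||_{H^1}^2 = ∫_0^L u(x)^2 dx + ∫_0^L u'(x)^2 dx.
Compute u'(x) = -12*x**3 + 9*x**2 - 2*x.
Then u(x)^2 = 9*x**8 - 18*x**7 + 15*x**6 - 6*x**5 - 5*x**4 + 6*x**3 - 2*x**2 + 1 and u'(x)^2 = 144*x**6 - 216*x**5 + 129*x**4 - 36*x**3 + 4*x**2.
Integrate each monomial from 0 to 1 using ∫_0^1 c·x^n dx = c·1^(n+1)/(n+1):
  ∫_0^1 u(x)^2 dx = ∫_0^1 (9*x^8 - 18*x^7 + 15*x^6 - 6*x^5 - 5*x^4 + 6*x^3 - 2*x^2 + 1) dx. Term by term:
    ∫_0^1 9*x^8 dx = 1;  ∫_0^1 -18*x^7 dx = -9/4;  ∫_0^1 15*x^6 dx = 15/7;
    ∫_0^1 -6*x^5 dx = -1;  ∫_0^1 -5*x^4 dx = -1;  ∫_0^1 6*x^3 dx = 3/2;
    ∫_0^1 -2*x^2 dx = -2/3;  ∫_0^1 1 dx = 1.
  Sum: 1 − 9/4 + 15/7 − 1 − 1 + 3/2 − 2/3 + 1 = 61/84.
  ∫_0^1 u'(x)^2 dx = ∫_0^1 (144*x^6 - 216*x^5 + 129*x^4 - 36*x^3 + 4*x^2) dx. Term by term:
    ∫_0^1 144*x^6 dx = 144/7;  ∫_0^1 -216*x^5 dx = -36;  ∫_0^1 129*x^4 dx = 129/5;
    ∫_0^1 -36*x^3 dx = -9;  ∫_0^1 4*x^2 dx = 4/3.
  Sum: 144/7 − 36 + 129/5 − 9 + 4/3 = 284/105.
Adding: ||u||_{H^1}^2 = 61/84 + 284/105 = 1441/420.


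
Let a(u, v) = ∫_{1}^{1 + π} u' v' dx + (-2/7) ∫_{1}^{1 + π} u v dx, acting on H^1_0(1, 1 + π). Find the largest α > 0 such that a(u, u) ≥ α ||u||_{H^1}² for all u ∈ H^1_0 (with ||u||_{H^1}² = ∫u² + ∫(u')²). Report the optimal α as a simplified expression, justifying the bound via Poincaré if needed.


α = 5/14

Coercivity of a(·,·) on H^1_0(1, 1 + π) means a(u, u) ≥ α ||u||_{H^1}² for every u ∈ H^1_0.
The interval has length L = π, and Poincaré/coercivity depend only on L. Here a(u, u) = ∫(u')² + (-2/7)·∫u².
Here c = -2/7 < 0 with |c| < (π/L)² = 1, so coercivity still holds. The condition a(u,u) ≥ α||u||_{H^1}² reads (1−α)∫(u')² ≥ (α−c)∫u². Any admissible α is ≤ 1 (rapidly oscillating u have ∫u²/∫(u')² → 0), and α = 1 would force 0 ≥ (1−c)∫u², impossible since c < 1; so 1−α > 0. By the sharp Poincaré inequality on H^1_0 of an interval of length L, ∫(u')² ≥ (π/L)²∫u² with equality for the first sine mode sin(π(x−x₀)/L) (x₀ the left endpoint), so the inequality holds for all u iff (1−α)(π/L)² ≥ α − c, i.e. α ≤ ((π/L)² + c)/((π/L)² + 1) = (1 + c(L/π)²)/(1 + (L/π)²). (Direct route, valid since c ≤ 0: Poincaré gives c∫u² ≥ c(L/π)²∫(u')², so a(u,u) ≥ (1 + c(L/π)²)∫(u')², while ||u||_{H^1}² ≤ (1 + (L/π)²)∫(u')²; dividing yields the same α.) With (π/L)² = 1 and c = -2/7, the largest admissible constant is α = ((π/L)² + c)/((π/L)² + 1).
Simplifying, α = 5/14.


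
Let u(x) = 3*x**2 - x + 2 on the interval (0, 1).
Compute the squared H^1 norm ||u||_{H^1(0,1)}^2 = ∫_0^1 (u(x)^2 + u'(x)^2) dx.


||u||_{H^1}^2 = 409/30

The H^1 norm (squared) on an interval (0, L) is
  ||u||_{H^1}^2 = ∫_0^L u(x)^2 dx + ∫_0^L u'(x)^2 dx.
Compute u'(x) = 6*x - 1.
Then u(x)^2 = 9*x**4 - 6*x**3 + 13*x**2 - 4*x + 4 and u'(x)^2 = 36*x**2 - 12*x + 1.
Integrate each monomial from 0 to 1 using ∫_0^1 c·x^n dx = c·1^(n+1)/(n+1):
  ∫_0^1 u(x)^2 dx = ∫_0^1 (9*x^4 - 6*x^3 + 13*x^2 - 4*x + 4) dx. Term by term:
    ∫_0^1 9*x^4 dx = 9/5;  ∫_0^1 -6*x^3 dx = -3/2;  ∫_0^1 13*x^2 dx = 13/3;
    ∫_0^1 -4*x dx = -2;  ∫_0^1 4 dx = 4.
  Sum: 9/5 − 3/2 + 13/3 − 2 + 4 = 199/30.
  ∫_0^1 u'(x)^2 dx = ∫_0^1 (36*x^2 - 12*x + 1) dx. Term by term:
    ∫_0^1 36*x^2 dx = 12;  ∫_0^1 -12*x dx = -6;  ∫_0^1 1 dx = 1.
  Sum: 12 − 6 + 1 = 7.
Adding: ||u||_{H^1}^2 = 199/30 + 7 = 409/30.


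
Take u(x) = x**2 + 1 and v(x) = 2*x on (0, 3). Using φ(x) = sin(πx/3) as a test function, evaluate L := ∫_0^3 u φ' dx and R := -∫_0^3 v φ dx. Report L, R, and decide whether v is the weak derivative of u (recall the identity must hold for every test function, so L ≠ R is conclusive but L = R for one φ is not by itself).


LHS = -18/π, RHS = -18/π. Yes, v = u' weakly.

u(x) = x**2 + 1, classical derivative u'(x) = 2*x.
φ(x) = sin(πx/3), so φ'(x) = π*cos(π*x/3)/3.
Note φ(0) = φ(3) = 0, so the boundary term u·φ vanishes.
LHS = ∫_0^3 u(x) φ'(x) dx = ∫_0^3 (π*x^2*cos(π*x/3)/3 + π*cos(π*x/3)/3) dx. Term by term:
  ∫_0^3 π*cos(π*x/3)/3 dx = 0;  ∫_0^3 π*x^2*cos(π*x/3)/3 dx = -18/π.
Sum: 0 − 18/π = -18/π.
So LHS = -18/π.
∫_0^3 v(x) φ(x) dx = ∫_0^3 (2*x*sin(π*x/3)) dx. Term by term:
  ∫_0^3 2*x*sin(π*x/3) dx = 18/π.
So RHS = -∫_0^3 v(x) φ(x) dx = -18/π.
LHS = RHS, so the identity holds for this test φ.
Moreover u is smooth here and v(x) = u'(x) = 2*x pointwise, so the identity holds for every test function. Hence v is the weak derivative of u.


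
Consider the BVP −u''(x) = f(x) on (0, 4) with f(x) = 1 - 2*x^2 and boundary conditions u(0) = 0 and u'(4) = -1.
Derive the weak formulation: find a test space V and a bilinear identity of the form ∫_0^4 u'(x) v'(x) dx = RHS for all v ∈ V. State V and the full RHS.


V = {v ∈ H^1(0, 4) : v(0) = 0} (test functions vanish at x = 0 where u is specified); weak form: ∫_0^4 u'v' dx = ∫_0^4 (1 - 2*x^2) v dx − v(4) for all v ∈ V.

Multiply both sides by a test function v and integrate from 0 to 4:
  ∫_0^4 −u''(x) v(x) dx = ∫_0^4 f(x) v(x) dx.
Integrate the LHS by parts once:
  ∫_0^4 −u'' v dx = −[u'(x) v(x)]_0^4 + ∫_0^4 u'(x) v'(x) dx.
Thus ∫_0^4 u'(x) v'(x) dx = ∫_0^4 f(x) v(x) dx + [u'(x) v(x)]_0^4.
Choose V so that boundary terms are either known or forced to vanish.
Mixed BC: u(0) = 0 (Dirichlet) and u'(4) = -1 (Neumann). Define V = {v ∈ H^1(0, 4) : v(0) = 0}. Then [u' v]_0^4 = u'(4)·v(4) − u'(0)·0 = − v(4).
Weak formulation: find u (satisfying any essential BC) such that ∫_0^4 u'(x) v'(x) dx = ∫_0^4 f v dx − v(4) for all v ∈ V (Dirichlet at 0 absorbed into V; Neumann datum at x = 4 contributes the boundary term).
Substituting f(x) = 1 - 2*x^2, the right-hand side is ∫_0^4 (1 - 2*x^2) v dx − v(4).


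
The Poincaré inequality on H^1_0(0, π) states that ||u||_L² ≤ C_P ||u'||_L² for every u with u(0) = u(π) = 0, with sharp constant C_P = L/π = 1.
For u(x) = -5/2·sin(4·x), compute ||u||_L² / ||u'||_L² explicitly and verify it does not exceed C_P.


||u||_L² / ||u'||_L² = 1/4 < C_P = 1.

u(x) = -5/2·sin(4·x), so u'(x) = -10*cos(4*x).
Writing u(x) = A·sin(kπx/L) with A = -5/2 and k = 4, use ∫_0^L sin²(kπx/L) dx = L/2 and ∫_0^L cos²(kπx/L) dx = L/2.
u² = 25/4·sin²(4·x) and (u')² = 100·cos²(4·x), and each of sin², cos² integrates to L/2 = π/2 over (0, π).
∫_0^π u² dx = 25*π/8, so ||u||_L² = 5*sqrt(2)*sqrt(π)/4.
∫_0^π (u')² dx = 50*π, so ||u'||_L² = 5*sqrt(2)*sqrt(π).
Ratio ||u||_L² / ||u'||_L² = 1/4.
Sharp Poincaré constant on H^1_0(0, π) is C_P = L/π = 1, achieved by sin(x).
This is the k = 4 harmonic; the ratio L/(kπ) is strictly less than C_P = L/π, consistent with the sharp inequality ||u||_L² ≤ C_P ||u'||_L².


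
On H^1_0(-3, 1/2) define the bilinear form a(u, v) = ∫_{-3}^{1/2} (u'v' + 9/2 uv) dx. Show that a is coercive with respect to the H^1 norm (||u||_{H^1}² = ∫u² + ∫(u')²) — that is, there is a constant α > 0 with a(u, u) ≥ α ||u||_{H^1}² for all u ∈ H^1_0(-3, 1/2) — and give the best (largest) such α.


α = 1

Coercivity of a(·,·) on H^1_0(-3, 1/2) means a(u, u) ≥ α ||u||_{H^1}² for every u ∈ H^1_0.
The interval has length L = 7/2, and Poincaré/coercivity depend only on L. Here a(u, u) = ∫(u')² + (9/2)·∫u².
Here c = 9/2 ≥ 1, so a(u,u) = ∫(u')² + c∫u² ≥ ∫(u')² + ∫u² = ||u||_{H^1}², i.e. α = 1 works. No larger α is possible: a(u,u) ≥ α||u||_{H^1}² means (1−α)∫(u')² ≥ (α−c)∫u², and for the modes u_n = sin(nπ(x−x₀)/L) (x₀ the left endpoint) one has ∫u_n²/∫(u_n')² = (L/(nπ))² → 0, so a(u_n,u_n)/||u_n||_{H^1}² → 1. Hence the optimal constant is α = 1.
Therefore α = 1.


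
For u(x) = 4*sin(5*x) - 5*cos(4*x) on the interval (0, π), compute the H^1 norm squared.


||u||_{H^1(0,π)}^2 = -6800/9 + 841*π/2

u'(x) = 20*sin(4*x) + 20*cos(5*x).
Expand u² and (u')² and integrate term by term on (0, π), using: for integers n ≥ 1, ∫_0^π sin²(nx) dx = ∫_0^π cos²(nx) dx = π/2; for n ≠ n', ∫_0^π sin(nx)sin(n'x) dx = ∫_0^π cos(nx)cos(n'x) dx = 0; and by product-to-sum, ∫_0^π sin(nx)cos(n'x) dx = ½∫_0^π [sin((n+n')x) + sin((n−n')x)] dx, which is 0 when n+n' is even and 2n/(n²−n'²) when n+n' is odd (it need not vanish on (0, π)).
  u² squared terms: (-5)²·∫cos(4x)² dx = 25·π/2 = 25*π/2;  (4)²·∫sin(5x)² dx = 16·π/2 = 8*π.
  u² cross terms: 2·(-5)·(4)·∫cos(4x)·sin(5x) dx = -40·(10/9) = -400/9.
  So ∫_0^π u² dx = 25*π/2 + 8*π − 400/9 = -400/9 + 41*π/2.
  (u')² squared terms: (20)²·∫cos(5x)² dx = 400·π/2 = 200*π;  (20)²·∫sin(4x)² dx = 400·π/2 = 200*π.
  (u')² cross terms: 2·(20)·(20)·∫cos(5x)·sin(4x) dx = 800·(-8/9) = -6400/9.
  So ∫_0^π (u')² dx = 200*π + 200*π − 6400/9 = -6400/9 + 400*π.
||u||_{H^1}^2 = (-400/9 + 41*π/2) + (-6400/9 + 400*π) = -6800/9 + 841*π/2.


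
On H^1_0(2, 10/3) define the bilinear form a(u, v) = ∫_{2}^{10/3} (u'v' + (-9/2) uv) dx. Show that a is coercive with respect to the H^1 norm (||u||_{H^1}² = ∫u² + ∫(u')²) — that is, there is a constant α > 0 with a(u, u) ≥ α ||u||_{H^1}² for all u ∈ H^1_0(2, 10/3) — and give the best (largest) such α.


α = 9*(-8 + π^2)/(16 + 9*π^2)

Coercivity of a(·,·) on H^1_0(2, 10/3) means a(u, u) ≥ α ||u||_{H^1}² for every u ∈ H^1_0.
The interval has length L = 4/3, and Poincaré/coercivity depend only on L. Here a(u, u) = ∫(u')² + (-9/2)·∫u².
Here c = -9/2 < 0 with |c| < (π/L)² = 9*π^2/16, so coercivity still holds. The condition a(u,u) ≥ α||u||_{H^1}² reads (1−α)∫(u')² ≥ (α−c)∫u². Any admissible α is ≤ 1 (rapidly oscillating u have ∫u²/∫(u')² → 0), and α = 1 would force 0 ≥ (1−c)∫u², impossible since c < 1; so 1−α > 0. By the sharp Poincaré inequality on H^1_0 of an interval of length L, ∫(u')² ≥ (π/L)²∫u² with equality for the first sine mode sin(π(x−x₀)/L) (x₀ the left endpoint), so the inequality holds for all u iff (1−α)(π/L)² ≥ α − c, i.e. α ≤ ((π/L)² + c)/((π/L)² + 1) = (1 + c(L/π)²)/(1 + (L/π)²). (Direct route, valid since c ≤ 0: Poincaré gives c∫u² ≥ c(L/π)²∫(u')², so a(u,u) ≥ (1 + c(L/π)²)∫(u')², while ||u||_{H^1}² ≤ (1 + (L/π)²)∫(u')²; dividing yields the same α.) With (π/L)² = 9*π^2/16 and c = -9/2, the largest admissible constant is α = ((π/L)² + c)/((π/L)² + 1).
Simplifying, α = 9*(-8 + π^2)/(16 + 9*π^2).


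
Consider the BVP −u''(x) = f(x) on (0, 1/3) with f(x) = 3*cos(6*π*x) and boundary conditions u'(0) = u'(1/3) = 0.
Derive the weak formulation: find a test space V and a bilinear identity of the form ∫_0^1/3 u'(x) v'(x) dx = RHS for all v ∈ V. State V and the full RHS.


V = H^1(0, 1/3) (no boundary constraint on v; u is determined up to an additive constant); weak form: ∫_0^1/3 u'v' dx = ∫_0^1/3 (3*cos(6*π*x)) v dx for all v ∈ V.

Multiply both sides by a test function v and integrate from 0 to 1/3:
  ∫_0^1/3 −u''(x) v(x) dx = ∫_0^1/3 f(x) v(x) dx.
Integrate the LHS by parts once:
  ∫_0^1/3 −u'' v dx = −[u'(x) v(x)]_0^1/3 + ∫_0^1/3 u'(x) v'(x) dx.
Thus ∫_0^1/3 u'(x) v'(x) dx = ∫_0^1/3 f(x) v(x) dx + [u'(x) v(x)]_0^1/3.
Choose V so that boundary terms are either known or forced to vanish.
u has homogeneous Neumann: u'(0) = u'(1/3) = 0. So [u' v]_0^1/3 = 0·v(1/3) − 0·v(0) = 0 for any v; take V = H^1(0, 1/3).
Weak formulation: find u (satisfying any essential BC) such that ∫_0^1/3 u'(x) v'(x) dx = ∫_0^1/3 f v dx for all v ∈ V (homogeneous Neumann, so boundary terms vanish).
Substituting f(x) = 3*cos(6*π*x), the right-hand side is ∫_0^1/3 (3*cos(6*π*x)) v dx.
Compatibility check (pure Neumann): taking v ≡ 1 ∈ V gives 0 = ∫_0^1/3 f dx + (0) − (0), i.e. ∫_0^1/3 f dx must equal u'(0) − u'(1/3) = 0. Indeed ∫_0^1/3 (3*cos(6*π*x)) dx = 0, so the data are compatible. The solution is then unique only up to an additive constant (fix it e.g. by requiring ∫_0^1/3 u dx = 0).


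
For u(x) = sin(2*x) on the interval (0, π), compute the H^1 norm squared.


||u||_{H^1(0,π)}^2 = 5*π/2

u'(x) = 2*cos(2*x).
Expand u² and (u')² and integrate term by term on (0, π), using: for integers n ≥ 1, ∫_0^π sin²(nx) dx = ∫_0^π cos²(nx) dx = π/2; for n ≠ n', ∫_0^π sin(nx)sin(n'x) dx = ∫_0^π cos(nx)cos(n'x) dx = 0; and by product-to-sum, ∫_0^π sin(nx)cos(n'x) dx = ½∫_0^π [sin((n+n')x) + sin((n−n')x)] dx, which is 0 when n+n' is even and 2n/(n²−n'²) when n+n' is odd (it need not vanish on (0, π)).
  u² squared terms: (1)²·∫sin(2x)² dx = 1·π/2 = π/2.
  So ∫_0^π u² dx = π/2.
  (u')² squared terms: (2)²·∫cos(2x)² dx = 4·π/2 = 2*π.
  So ∫_0^π (u')² dx = 2*π.
||u||_{H^1}^2 = (π/2) + (2*π) = 5*π/2.


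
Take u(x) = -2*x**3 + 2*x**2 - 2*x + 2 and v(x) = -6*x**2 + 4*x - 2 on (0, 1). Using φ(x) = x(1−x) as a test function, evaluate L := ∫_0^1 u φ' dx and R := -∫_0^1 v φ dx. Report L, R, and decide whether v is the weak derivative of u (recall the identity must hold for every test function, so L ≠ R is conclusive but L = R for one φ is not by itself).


LHS = 3/10, RHS = 3/10. Yes, v = u' weakly.

u(x) = -2*x**3 + 2*x**2 - 2*x + 2, classical derivative u'(x) = -6*x**2 + 4*x - 2.
φ(x) = x(1−x), so φ'(x) = 1 - 2*x.
Note φ(0) = φ(1) = 0, so the boundary term u·φ vanishes.
LHS = ∫_0^1 u(x) φ'(x) dx = ∫_0^1 (4*x^4 - 6*x^3 + 6*x^2 - 6*x + 2) dx. Term by term:
  ∫_0^1 4*x^4 dx = 4/5;  ∫_0^1 -6*x^3 dx = -3/2;  ∫_0^1 6*x^2 dx = 2;
  ∫_0^1 -6*x dx = -3;  ∫_0^1 2 dx = 2.
Sum: 4/5 − 3/2 + 2 − 3 + 2 = 3/10.
So LHS = 3/10.
∫_0^1 v(x) φ(x) dx = ∫_0^1 (6*x^4 - 10*x^3 + 6*x^2 - 2*x) dx. Term by term:
  ∫_0^1 6*x^4 dx = 6/5;  ∫_0^1 -10*x^3 dx = -5/2;  ∫_0^1 6*x^2 dx = 2;
  ∫_0^1 -2*x dx = -1.
Sum: 6/5 − 5/2 + 2 − 1 = -3/10.
So RHS = -∫_0^1 v(x) φ(x) dx = 3/10.
LHS = RHS, so the identity holds for this test φ.
Moreover u is smooth here and v(x) = u'(x) = -6*x**2 + 4*x - 2 pointwise, so the identity holds for every test function. Hence v is the weak derivative of u.


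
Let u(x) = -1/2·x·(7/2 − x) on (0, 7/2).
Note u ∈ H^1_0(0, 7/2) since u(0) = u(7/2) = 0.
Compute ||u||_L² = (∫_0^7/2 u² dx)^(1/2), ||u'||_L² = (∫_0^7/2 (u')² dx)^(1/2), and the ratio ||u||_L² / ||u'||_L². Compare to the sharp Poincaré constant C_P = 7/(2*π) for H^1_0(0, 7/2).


||u||_L² / ||u'||_L² = 7*sqrt(10)/20 < C_P = 7/(2*π).

u(x) = -1/2·x·(7/2 − x), so u'(x) = x - 7/4.
u(x) = -1/2·x·(7/2 − x) vanishes at x = 0 and x = 7/2, so u ∈ H^1_0(0, 7/2). Differentiate via the product rule and integrate the resulting polynomials term by term.
  ∫_0^7/2 u² dx = ∫_0^7/2 (x^4/4 - 7*x^3/4 + 49*x^2/16) dx. Term by term:
    ∫_0^7/2 x^4/4 dx = 16807/640;  ∫_0^7/2 -7*x^3/4 dx = -16807/256;  ∫_0^7/2 49*x^2/16 dx = 16807/384.
  Sum: 16807/640 − 16807/256 + 16807/384 = 16807/3840.
  ∫_0^7/2 (u')² dx = ∫_0^7/2 (x^2 - 7*x/2 + 49/16) dx. Term by term:
    ∫_0^7/2 x^2 dx = 343/24;  ∫_0^7/2 -7*x/2 dx = -343/16;  ∫_0^7/2 49/16 dx = 343/32.
  Sum: 343/24 − 343/16 + 343/32 = 343/96.
∫_0^7/2 u² dx = 16807/3840, so ||u||_L² = 49*sqrt(105)/240.
∫_0^7/2 (u')² dx = 343/96, so ||u'||_L² = 7*sqrt(42)/24.
Ratio ||u||_L² / ||u'||_L² = 7*sqrt(10)/20.
Sharp Poincaré constant on H^1_0(0, 7/2) is C_P = L/π = 7/(2*π), achieved by sin(2*π/7·x).
A polynomial bump cannot attain the sharp Poincaré constant (only the first sine eigenfunction does), so the ratio is strictly less than C_P, consistent with ||u||_L² ≤ C_P ||u'||_L².


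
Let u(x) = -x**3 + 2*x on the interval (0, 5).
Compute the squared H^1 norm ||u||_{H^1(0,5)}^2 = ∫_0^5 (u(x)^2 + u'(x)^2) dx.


||u||_{H^1}^2 = 293420/21

The H^1 norm (squared) on an interval (0, L) is
  ||u||_{H^1}^2 = ∫_0^L u(x)^2 dx + ∫_0^L u'(x)^2 dx.
Compute u'(x) = 2 - 3*x**2.
Then u(x)^2 = x**6 - 4*x**4 + 4*x**2 and u'(x)^2 = 9*x**4 - 12*x**2 + 4.
Integrate each monomial from 0 to 5 using ∫_0^5 c·x^n dx = c·5^(n+1)/(n+1):
  ∫_0^5 u(x)^2 dx = ∫_0^5 (x^6 - 4*x^4 + 4*x^2) dx. Term by term:
    ∫_0^5 x^6 dx = 78125/7;  ∫_0^5 -4*x^4 dx = -2500;  ∫_0^5 4*x^2 dx = 500/3.
  Sum: 78125/7 − 2500 + 500/3 = 185375/21.
  ∫_0^5 u'(x)^2 dx = ∫_0^5 (9*x^4 - 12*x^2 + 4) dx. Term by term:
    ∫_0^5 9*x^4 dx = 5625;  ∫_0^5 -12*x^2 dx = -500;  ∫_0^5 4 dx = 20.
  Sum: 5625 − 500 + 20 = 5145.
Adding: ||u||_{H^1}^2 = 185375/21 + 5145 = 293420/21.


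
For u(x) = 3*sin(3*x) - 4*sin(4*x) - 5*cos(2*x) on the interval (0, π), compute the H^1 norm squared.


||u||_{H^1(0,π)}^2 = -180 + 487*π/2

u'(x) = 10*sin(2*x) + 9*cos(3*x) - 16*cos(4*x).
Expand u² and (u')² and integrate term by term on (0, π), using: for integers n ≥ 1, ∫_0^π sin²(nx) dx = ∫_0^π cos²(nx) dx = π/2; for n ≠ n', ∫_0^π sin(nx)sin(n'x) dx = ∫_0^π cos(nx)cos(n'x) dx = 0; and by product-to-sum, ∫_0^π sin(nx)cos(n'x) dx = ½∫_0^π [sin((n+n')x) + sin((n−n')x)] dx, which is 0 when n+n' is even and 2n/(n²−n'²) when n+n' is odd (it need not vanish on (0, π)).
  u² squared terms: (-5)²·∫cos(2x)² dx = 25·π/2 = 25*π/2;  (-4)²·∫sin(4x)² dx = 16·π/2 = 8*π;  (3)²·∫sin(3x)² dx = 9·π/2 = 9*π/2.
  u² cross terms: 2·(-5)·(-4)·∫cos(2x)·sin(4x) dx = 40·(0) = 0;  2·(-5)·(3)·∫cos(2x)·sin(3x) dx = -30·(6/5) = -36;  2·(-4)·(3)·∫sin(4x)·sin(3x) dx = -24·(0) = 0.
  So ∫_0^π u² dx = 25*π/2 + 8*π + 9*π/2 + 0 − 36 + 0 = -36 + 25*π.
  (u')² squared terms: (-16)²·∫cos(4x)² dx = 256·π/2 = 128*π;  (9)²·∫cos(3x)² dx = 81·π/2 = 81*π/2;  (10)²·∫sin(2x)² dx = 100·π/2 = 50*π.
  (u')² cross terms: 2·(-16)·(9)·∫cos(4x)·cos(3x) dx = -288·(0) = 0;  2·(-16)·(10)·∫cos(4x)·sin(2x) dx = -320·(0) = 0;  2·(9)·(10)·∫cos(3x)·sin(2x) dx = 180·(-4/5) = -144.
  So ∫_0^π (u')² dx = 128*π + 81*π/2 + 50*π + 0 + 0 − 144 = -144 + 437*π/2.
||u||_{H^1}^2 = (-36 + 25*π) + (-144 + 437*π/2) = -180 + 487*π/2.


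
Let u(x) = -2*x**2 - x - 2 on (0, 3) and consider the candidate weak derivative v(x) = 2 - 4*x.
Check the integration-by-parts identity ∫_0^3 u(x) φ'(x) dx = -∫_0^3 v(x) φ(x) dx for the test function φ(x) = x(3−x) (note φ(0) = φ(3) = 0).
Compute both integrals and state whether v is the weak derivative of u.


LHS = 63/2, RHS = 18. No, v is not the weak derivative of u.

u(x) = -2*x**2 - x - 2, classical derivative u'(x) = -4*x - 1.
φ(x) = x(3−x), so φ'(x) = 3 - 2*x.
Note φ(0) = φ(3) = 0, so the boundary term u·φ vanishes.
LHS = ∫_0^3 u(x) φ'(x) dx = ∫_0^3 (4*x^3 - 4*x^2 + x - 6) dx. Term by term:
  ∫_0^3 4*x^3 dx = 81;  ∫_0^3 -4*x^2 dx = -36;  ∫_0^3 x dx = 9/2;
  ∫_0^3 -6 dx = -18.
Sum: 81 − 36 + 9/2 − 18 = 63/2.
So LHS = 63/2.
∫_0^3 v(x) φ(x) dx = ∫_0^3 (4*x^3 - 14*x^2 + 6*x) dx. Term by term:
  ∫_0^3 4*x^3 dx = 81;  ∫_0^3 -14*x^2 dx = -126;  ∫_0^3 6*x dx = 27.
Sum: 81 − 126 + 27 = -18.
So RHS = -∫_0^3 v(x) φ(x) dx = 18.
LHS − RHS = 27/2 ≠ 0, so the identity fails.
(For a valid weak derivative the identity must hold for EVERY test function, in particular this one. The failure shows v is NOT the weak derivative of u.)
Correct weak derivative would be u'(x) = -4*x - 1.


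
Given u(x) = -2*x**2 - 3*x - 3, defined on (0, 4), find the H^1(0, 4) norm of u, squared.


||u||_{H^1}^2 = 41768/15

The H^1 norm (squared) on an interval (0, L) is
  ||u||_{H^1}^2 = ∫_0^L u(x)^2 dx + ∫_0^L u'(x)^2 dx.
Compute u'(x) = -4*x - 3.
Then u(x)^2 = 4*x**4 + 12*x**3 + 21*x**2 + 18*x + 9 and u'(x)^2 = 16*x**2 + 24*x + 9.
Integrate each monomial from 0 to 4 using ∫_0^4 c·x^n dx = c·4^(n+1)/(n+1):
  ∫_0^4 u(x)^2 dx = ∫_0^4 (4*x^4 + 12*x^3 + 21*x^2 + 18*x + 9) dx. Term by term:
    ∫_0^4 4*x^4 dx = 4096/5;  ∫_0^4 12*x^3 dx = 768;  ∫_0^4 21*x^2 dx = 448;
    ∫_0^4 18*x dx = 144;  ∫_0^4 9 dx = 36.
  Sum: 4096/5 + 768 + 448 + 144 + 36 = 11076/5.
  ∫_0^4 u'(x)^2 dx = ∫_0^4 (16*x^2 + 24*x + 9) dx. Term by term:
    ∫_0^4 16*x^2 dx = 1024/3;  ∫_0^4 24*x dx = 192;  ∫_0^4 9 dx = 36.
  Sum: 1024/3 + 192 + 36 = 1708/3.
Adding: ||u||_{H^1}^2 = 11076/5 + 1708/3 = 41768/15.


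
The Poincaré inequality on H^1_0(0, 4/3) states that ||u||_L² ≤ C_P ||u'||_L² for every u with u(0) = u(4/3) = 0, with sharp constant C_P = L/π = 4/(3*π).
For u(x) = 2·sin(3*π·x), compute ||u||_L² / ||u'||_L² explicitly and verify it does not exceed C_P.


||u||_L² / ||u'||_L² = 1/(3*π) < C_P = 4/(3*π).

u(x) = 2·sin(3*π·x), so u'(x) = 6*π*cos(3*π*x).
Writing u(x) = A·sin(kπx/L) with A = 2 and k = 4, use ∫_0^L sin²(kπx/L) dx = L/2 and ∫_0^L cos²(kπx/L) dx = L/2.
u² = 4·sin²(3*π·x) and (u')² = 36*π^2·cos²(3*π·x), and each of sin², cos² integrates to L/2 = 2/3 over (0, 4/3).
∫_0^4/3 u² dx = 8/3, so ||u||_L² = 2*sqrt(6)/3.
∫_0^4/3 (u')² dx = 24*π^2, so ||u'||_L² = 2*sqrt(6)*π.
Ratio ||u||_L² / ||u'||_L² = 1/(3*π).
Sharp Poincaré constant on H^1_0(0, 4/3) is C_P = L/π = 4/(3*π), achieved by sin(3*π/4·x).
This is the k = 4 harmonic; the ratio L/(kπ) is strictly less than C_P = L/π, consistent with the sharp inequality ||u||_L² ≤ C_P ||u'||_L².


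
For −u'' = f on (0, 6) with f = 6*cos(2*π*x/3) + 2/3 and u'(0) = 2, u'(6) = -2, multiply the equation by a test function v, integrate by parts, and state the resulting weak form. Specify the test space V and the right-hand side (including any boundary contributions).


V = H^1(0, 6) (v unrestricted at boundary; u is determined up to an additive constant); weak form: ∫_0^6 u'v' dx = ∫_0^6 (6*cos(2*π*x/3) + 2/3) v dx − 2·v(6) − 2·v(0) for all v ∈ V.

Multiply both sides by a test function v and integrate from 0 to 6:
  ∫_0^6 −u''(x) v(x) dx = ∫_0^6 f(x) v(x) dx.
Integrate the LHS by parts once:
  ∫_0^6 −u'' v dx = −[u'(x) v(x)]_0^6 + ∫_0^6 u'(x) v'(x) dx.
Thus ∫_0^6 u'(x) v'(x) dx = ∫_0^6 f(x) v(x) dx + [u'(x) v(x)]_0^6.
Choose V so that boundary terms are either known or forced to vanish.
u has inhomogeneous Neumann u'(0) = 2, u'(6) = -2. [u' v]_0^6 = (-2)·v(6) − (2)·v(0) = − 2·v(6) − 2·v(0). Take V = H^1(0, 6); boundary term becomes part of RHS.
Weak formulation: find u (satisfying any essential BC) such that ∫_0^6 u'(x) v'(x) dx = ∫_0^6 f v dx − 2·v(6) − 2·v(0) for all v ∈ V (Neumann data are natural BCs: they enter the RHS as boundary terms).
Substituting f(x) = 6*cos(2*π*x/3) + 2/3, the right-hand side is ∫_0^6 (6*cos(2*π*x/3) + 2/3) v dx − 2·v(6) − 2·v(0).
Compatibility check (pure Neumann): taking v ≡ 1 ∈ V gives 0 = ∫_0^6 f dx + (-2) − (2), i.e. ∫_0^6 f dx must equal u'(0) − u'(6) = 4. Indeed ∫_0^6 (6*cos(2*π*x/3) + 2/3) dx = 4, so the data are compatible. The solution is then unique only up to an additive constant (fix it e.g. by requiring ∫_0^6 u dx = 0).


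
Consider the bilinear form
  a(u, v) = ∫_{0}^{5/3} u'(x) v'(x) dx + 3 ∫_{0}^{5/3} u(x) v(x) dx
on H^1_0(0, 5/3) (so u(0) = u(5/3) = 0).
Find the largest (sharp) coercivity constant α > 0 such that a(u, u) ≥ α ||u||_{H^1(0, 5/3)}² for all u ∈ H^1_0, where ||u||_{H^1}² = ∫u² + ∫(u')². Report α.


α = 1

Coercivity of a(·,·) on H^1_0(0, 5/3) means a(u, u) ≥ α ||u||_{H^1}² for every u ∈ H^1_0.
The interval has length L = 5/3, and Poincaré/coercivity depend only on L. Here a(u, u) = ∫(u')² + (3)·∫u².
Here c = 3 ≥ 1, so a(u,u) = ∫(u')² + c∫u² ≥ ∫(u')² + ∫u² = ||u||_{H^1}², i.e. α = 1 works. No larger α is possible: a(u,u) ≥ α||u||_{H^1}² means (1−α)∫(u')² ≥ (α−c)∫u², and for the modes u_n = sin(nπ(x−x₀)/L) (x₀ the left endpoint) one has ∫u_n²/∫(u_n')² = (L/(nπ))² → 0, so a(u_n,u_n)/||u_n||_{H^1}² → 1. Hence the optimal constant is α = 1.
Therefore α = 1.


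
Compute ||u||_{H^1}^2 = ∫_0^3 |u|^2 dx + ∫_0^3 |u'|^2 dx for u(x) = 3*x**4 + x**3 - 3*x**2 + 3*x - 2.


||u||_{H^1}^2 = 9639627/140

The H^1 norm (squared) on an interval (0, L) is
  ||u||_{H^1}^2 = ∫_0^L u(x)^2 dx + ∫_0^L u'(x)^2 dx.
Compute u'(x) = 12*x**3 + 3*x**2 - 6*x + 3.
Then u(x)^2 = 9*x**8 + 6*x**7 - 17*x**6 + 12*x**5 + 3*x**4 - 22*x**3 + 21*x**2 - 12*x + 4 and u'(x)^2 = 144*x**6 + 72*x**5 - 135*x**4 + 36*x**3 + 54*x**2 - 36*x + 9.
Integrate each monomial from 0 to 3 using ∫_0^3 c·x^n dx = c·3^(n+1)/(n+1):
  ∫_0^3 u(x)^2 dx = ∫_0^3 (9*x^8 + 6*x^7 - 17*x^6 + 12*x^5 + 3*x^4 - 22*x^3 + 21*x^2 - 12*x + 4) dx. Term by term:
    ∫_0^3 9*x^8 dx = 19683;  ∫_0^3 6*x^7 dx = 19683/4;  ∫_0^3 -17*x^6 dx = -37179/7;
    ∫_0^3 12*x^5 dx = 1458;  ∫_0^3 3*x^4 dx = 729/5;  ∫_0^3 -22*x^3 dx = -891/2;
    ∫_0^3 21*x^2 dx = 189;  ∫_0^3 -12*x dx = -54;  ∫_0^3 4 dx = 12.
  Sum: 19683 + 19683/4 − 37179/7 + 1458 + 729/5 − 891/2 + 189 − 54 + 12 = 2883687/140.
  ∫_0^3 u'(x)^2 dx = ∫_0^3 (144*x^6 + 72*x^5 - 135*x^4 + 36*x^3 + 54*x^2 - 36*x + 9) dx. Term by term:
    ∫_0^3 144*x^6 dx = 314928/7;  ∫_0^3 72*x^5 dx = 8748;  ∫_0^3 -135*x^4 dx = -6561;
    ∫_0^3 36*x^3 dx = 729;  ∫_0^3 54*x^2 dx = 486;  ∫_0^3 -36*x dx = -162;
    ∫_0^3 9 dx = 27.
  Sum: 314928/7 + 8748 − 6561 + 729 + 486 − 162 + 27 = 337797/7.
Adding: ||u||_{H^1}^2 = 2883687/140 + 337797/7 = 9639627/140.


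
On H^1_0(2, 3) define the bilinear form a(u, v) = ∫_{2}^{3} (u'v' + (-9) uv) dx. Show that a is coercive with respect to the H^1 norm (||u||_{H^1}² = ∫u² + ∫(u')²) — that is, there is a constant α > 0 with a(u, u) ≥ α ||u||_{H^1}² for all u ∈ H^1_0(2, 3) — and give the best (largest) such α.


α = (-9 + π^2)/(1 + π^2)

Coercivity of a(·,·) on H^1_0(2, 3) means a(u, u) ≥ α ||u||_{H^1}² for every u ∈ H^1_0.
The interval has length L = 1, and Poincaré/coercivity depend only on L. Here a(u, u) = ∫(u')² + (-9)·∫u².
Here c = -9 < 0 with |c| < (π/L)² = π^2, so coercivity still holds. The condition a(u,u) ≥ α||u||_{H^1}² reads (1−α)∫(u')² ≥ (α−c)∫u². Any admissible α is ≤ 1 (rapidly oscillating u have ∫u²/∫(u')² → 0), and α = 1 would force 0 ≥ (1−c)∫u², impossible since c < 1; so 1−α > 0. By the sharp Poincaré inequality on H^1_0 of an interval of length L, ∫(u')² ≥ (π/L)²∫u² with equality for the first sine mode sin(π(x−x₀)/L) (x₀ the left endpoint), so the inequality holds for all u iff (1−α)(π/L)² ≥ α − c, i.e. α ≤ ((π/L)² + c)/((π/L)² + 1) = (1 + c(L/π)²)/(1 + (L/π)²). (Direct route, valid since c ≤ 0: Poincaré gives c∫u² ≥ c(L/π)²∫(u')², so a(u,u) ≥ (1 + c(L/π)²)∫(u')², while ||u||_{H^1}² ≤ (1 + (L/π)²)∫(u')²; dividing yields the same α.) With (π/L)² = π^2 and c = -9, the largest admissible constant is α = ((π/L)² + c)/((π/L)² + 1).
Simplifying, α = (-9 + π^2)/(1 + π^2).


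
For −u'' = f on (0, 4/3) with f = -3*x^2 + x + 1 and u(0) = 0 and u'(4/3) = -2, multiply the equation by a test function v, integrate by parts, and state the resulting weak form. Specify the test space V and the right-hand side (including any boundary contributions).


V = {v ∈ H^1(0, 4/3) : v(0) = 0} (test functions vanish at x = 0 where u is specified); weak form: ∫_0^4/3 u'v' dx = ∫_0^4/3 (-3*x^2 + x + 1) v dx − 2·v(4/3) for all v ∈ V.

Multiply both sides by a test function v and integrate from 0 to 4/3:
  ∫_0^4/3 −u''(x) v(x) dx = ∫_0^4/3 f(x) v(x) dx.
Integrate the LHS by parts once:
  ∫_0^4/3 −u'' v dx = −[u'(x) v(x)]_0^4/3 + ∫_0^4/3 u'(x) v'(x) dx.
Thus ∫_0^4/3 u'(x) v'(x) dx = ∫_0^4/3 f(x) v(x) dx + [u'(x) v(x)]_0^4/3.
Choose V so that boundary terms are either known or forced to vanish.
Mixed BC: u(0) = 0 (Dirichlet) and u'(4/3) = -2 (Neumann). Define V = {v ∈ H^1(0, 4/3) : v(0) = 0}. Then [u' v]_0^4/3 = u'(4/3)·v(4/3) − u'(0)·0 = − 2·v(4/3).
Weak formulation: find u (satisfying any essential BC) such that ∫_0^4/3 u'(x) v'(x) dx = ∫_0^4/3 f v dx − 2·v(4/3) for all v ∈ V (Dirichlet at 0 absorbed into V; Neumann datum at x = 4/3 contributes the boundary term).
Substituting f(x) = -3*x^2 + x + 1, the right-hand side is ∫_0^4/3 (-3*x^2 + x + 1) v dx − 2·v(4/3).


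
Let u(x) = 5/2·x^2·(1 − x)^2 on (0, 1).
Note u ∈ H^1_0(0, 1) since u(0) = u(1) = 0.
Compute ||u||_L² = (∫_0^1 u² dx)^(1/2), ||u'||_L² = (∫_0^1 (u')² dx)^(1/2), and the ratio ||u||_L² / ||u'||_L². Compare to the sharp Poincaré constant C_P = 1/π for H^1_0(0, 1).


||u||_L² / ||u'||_L² = sqrt(3)/6 < C_P = 1/π.

u(x) = 5/2·x^2·(1 − x)^2, so u'(x) = 5*x*(x - 1)*(2*x - 1).
u(x) = 5/2·x^2·(1 − x)^2 vanishes at x = 0 and x = 1, so u ∈ H^1_0(0, 1). Differentiate via the product rule and integrate the resulting polynomials term by term.
  ∫_0^1 u² dx = ∫_0^1 (25*x^8/4 - 25*x^7 + 75*x^6/2 - 25*x^5 + 25*x^4/4) dx. Term by term:
    ∫_0^1 25*x^8/4 dx = 25/36;  ∫_0^1 -25*x^7 dx = -25/8;  ∫_0^1 75*x^6/2 dx = 75/14;
    ∫_0^1 -25*x^5 dx = -25/6;  ∫_0^1 25*x^4/4 dx = 5/4.
  Sum: 25/36 − 25/8 + 75/14 − 25/6 + 5/4 = 5/504.
  ∫_0^1 (u')² dx = ∫_0^1 (100*x^6 - 300*x^5 + 325*x^4 - 150*x^3 + 25*x^2) dx. Term by term:
    ∫_0^1 100*x^6 dx = 100/7;  ∫_0^1 -300*x^5 dx = -50;  ∫_0^1 325*x^4 dx = 65;
    ∫_0^1 -150*x^3 dx = -75/2;  ∫_0^1 25*x^2 dx = 25/3.
  Sum: 100/7 − 50 + 65 − 75/2 + 25/3 = 5/42.
∫_0^1 u² dx = 5/504, so ||u||_L² = sqrt(70)/84.
∫_0^1 (u')² dx = 5/42, so ||u'||_L² = sqrt(210)/42.
Ratio ||u||_L² / ||u'||_L² = sqrt(3)/6.
Sharp Poincaré constant on H^1_0(0, 1) is C_P = L/π = 1/π, achieved by sin(π·x).
A polynomial bump cannot attain the sharp Poincaré constant (only the first sine eigenfunction does), so the ratio is strictly less than C_P, consistent with ||u||_L² ≤ C_P ||u'||_L².


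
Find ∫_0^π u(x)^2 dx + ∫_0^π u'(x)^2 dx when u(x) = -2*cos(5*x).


||u||_{H^1(0,π)}^2 = 52*π

u'(x) = 10*sin(5*x).
Expand u² and (u')² and integrate term by term on (0, π), using: for integers n ≥ 1, ∫_0^π sin²(nx) dx = ∫_0^π cos²(nx) dx = π/2; for n ≠ n', ∫_0^π sin(nx)sin(n'x) dx = ∫_0^π cos(nx)cos(n'x) dx = 0; and by product-to-sum, ∫_0^π sin(nx)cos(n'x) dx = ½∫_0^π [sin((n+n')x) + sin((n−n')x)] dx, which is 0 when n+n' is even and 2n/(n²−n'²) when n+n' is odd (it need not vanish on (0, π)).
  u² squared terms: (-2)²·∫cos(5x)² dx = 4·π/2 = 2*π.
  So ∫_0^π u² dx = 2*π.
  (u')² squared terms: (10)²·∫sin(5x)² dx = 100·π/2 = 50*π.
  So ∫_0^π (u')² dx = 50*π.
||u||_{H^1}^2 = (2*π) + (50*π) = 52*π.


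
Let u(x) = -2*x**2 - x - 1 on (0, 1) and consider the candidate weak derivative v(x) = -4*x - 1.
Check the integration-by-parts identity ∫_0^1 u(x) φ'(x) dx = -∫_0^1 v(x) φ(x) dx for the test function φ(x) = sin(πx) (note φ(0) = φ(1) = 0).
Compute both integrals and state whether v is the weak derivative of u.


LHS = 6/π, RHS = 6/π. Yes, v = u' weakly.

u(x) = -2*x**2 - x - 1, classical derivative u'(x) = -4*x - 1.
φ(x) = sin(πx), so φ'(x) = π*cos(π*x).
Note φ(0) = φ(1) = 0, so the boundary term u·φ vanishes.
LHS = ∫_0^1 u(x) φ'(x) dx = ∫_0^1 (-2*π*x^2*cos(π*x) - π*x*cos(π*x) - π*cos(π*x)) dx. Term by term:
  ∫_0^1 -π*cos(π*x) dx = 0;  ∫_0^1 -π*x*cos(π*x) dx = 2/π;  ∫_0^1 -2*π*x^2*cos(π*x) dx = 4/π.
Sum: 0 + 2/π + 4/π = 6/π.
So LHS = 6/π.
∫_0^1 v(x) φ(x) dx = ∫_0^1 (-4*x*sin(π*x) - sin(π*x)) dx. Term by term:
  ∫_0^1 -sin(π*x) dx = -2/π;  ∫_0^1 -4*x*sin(π*x) dx = -4/π.
Sum: -2/π − 4/π = -6/π.
So RHS = -∫_0^1 v(x) φ(x) dx = 6/π.
LHS = RHS, so the identity holds for this test φ.
Moreover u is smooth here and v(x) = u'(x) = -4*x - 1 pointwise, so the identity holds for every test function. Hence v is the weak derivative of u.


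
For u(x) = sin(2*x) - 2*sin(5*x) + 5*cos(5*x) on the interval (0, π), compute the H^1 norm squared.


||u||_{H^1(0,π)}^2 = -1040/21 + 759*π/2

u'(x) = -25*sin(5*x) + 2*cos(2*x) - 10*cos(5*x).
Expand u² and (u')² and integrate term by term on (0, π), using: for integers n ≥ 1, ∫_0^π sin²(nx) dx = ∫_0^π cos²(nx) dx = π/2; for n ≠ n', ∫_0^π sin(nx)sin(n'x) dx = ∫_0^π cos(nx)cos(n'x) dx = 0; and by product-to-sum, ∫_0^π sin(nx)cos(n'x) dx = ½∫_0^π [sin((n+n')x) + sin((n−n')x)] dx, which is 0 when n+n' is even and 2n/(n²−n'²) when n+n' is odd (it need not vanish on (0, π)).
  u² squared terms: (-2)²·∫sin(5x)² dx = 4·π/2 = 2*π;  (5)²·∫cos(5x)² dx = 25·π/2 = 25*π/2;  (1)²·∫sin(2x)² dx = 1·π/2 = π/2.
  u² cross terms: 2·(-2)·(5)·∫sin(5x)·cos(5x) dx = -20·(0) = 0;  2·(-2)·(1)·∫sin(5x)·sin(2x) dx = -4·(0) = 0;  2·(5)·(1)·∫cos(5x)·sin(2x) dx = 10·(-4/21) = -40/21.
  So ∫_0^π u² dx = 2*π + 25*π/2 + π/2 + 0 + 0 − 40/21 = -40/21 + 15*π.
  (u')² squared terms: (-25)²·∫sin(5x)² dx = 625·π/2 = 625*π/2;  (-10)²·∫cos(5x)² dx = 100·π/2 = 50*π;  (2)²·∫cos(2x)² dx = 4·π/2 = 2*π.
  (u')² cross terms: 2·(-25)·(-10)·∫sin(5x)·cos(5x) dx = 500·(0) = 0;  2·(-25)·(2)·∫sin(5x)·cos(2x) dx = -100·(10/21) = -1000/21;  2·(-10)·(2)·∫cos(5x)·cos(2x) dx = -40·(0) = 0.
  So ∫_0^π (u')² dx = 625*π/2 + 50*π + 2*π + 0 − 1000/21 + 0 = -1000/21 + 729*π/2.
||u||_{H^1}^2 = (-40/21 + 15*π) + (-1000/21 + 729*π/2) = -1040/21 + 759*π/2.


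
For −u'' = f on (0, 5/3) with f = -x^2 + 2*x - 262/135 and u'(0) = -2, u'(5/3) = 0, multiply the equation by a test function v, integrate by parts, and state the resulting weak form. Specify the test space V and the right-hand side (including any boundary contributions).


V = H^1(0, 5/3) (v unrestricted at boundary; u is determined up to an additive constant); weak form: ∫_0^5/3 u'v' dx = ∫_0^5/3 (-x^2 + 2*x - 262/135) v dx + 2·v(0) for all v ∈ V.

Multiply both sides by a test function v and integrate from 0 to 5/3:
  ∫_0^5/3 −u''(x) v(x) dx = ∫_0^5/3 f(x) v(x) dx.
Integrate the LHS by parts once:
  ∫_0^5/3 −u'' v dx = −[u'(x) v(x)]_0^5/3 + ∫_0^5/3 u'(x) v'(x) dx.
Thus ∫_0^5/3 u'(x) v'(x) dx = ∫_0^5/3 f(x) v(x) dx + [u'(x) v(x)]_0^5/3.
Choose V so that boundary terms are either known or forced to vanish.
u has inhomogeneous Neumann u'(0) = -2, u'(5/3) = 0. [u' v]_0^5/3 = (0)·v(5/3) − (-2)·v(0) = 2·v(0). Take V = H^1(0, 5/3); boundary term becomes part of RHS.
Weak formulation: find u (satisfying any essential BC) such that ∫_0^5/3 u'(x) v'(x) dx = ∫_0^5/3 f v dx + 2·v(0) for all v ∈ V (Neumann data are natural BCs: they enter the RHS as boundary terms).
Substituting f(x) = -x^2 + 2*x - 262/135, the right-hand side is ∫_0^5/3 (-x^2 + 2*x - 262/135) v dx + 2·v(0).
Compatibility check (pure Neumann): taking v ≡ 1 ∈ V gives 0 = ∫_0^5/3 f dx + (0) − (-2), i.e. ∫_0^5/3 f dx must equal u'(0) − u'(5/3) = -2. Indeed ∫_0^5/3 (-x^2 + 2*x - 262/135) dx = -2, so the data are compatible. The solution is then unique only up to an additive constant (fix it e.g. by requiring ∫_0^5/3 u dx = 0).


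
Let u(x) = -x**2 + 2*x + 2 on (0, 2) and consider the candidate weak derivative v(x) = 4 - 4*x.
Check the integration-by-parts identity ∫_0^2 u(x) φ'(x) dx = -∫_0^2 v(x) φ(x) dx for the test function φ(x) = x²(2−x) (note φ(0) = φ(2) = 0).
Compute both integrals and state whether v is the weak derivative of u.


LHS = 8/15, RHS = 16/15. No, v is not the weak derivative of u.

u(x) = -x**2 + 2*x + 2, classical derivative u'(x) = 2 - 2*x.
φ(x) = x²(2−x), so φ'(x) = x*(4 - 3*x).
Note φ(0) = φ(2) = 0, so the boundary term u·φ vanishes.
LHS = ∫_0^2 u(x) φ'(x) dx = ∫_0^2 (3*x^4 - 10*x^3 + 2*x^2 + 8*x) dx. Term by term:
  ∫_0^2 3*x^4 dx = 96/5;  ∫_0^2 -10*x^3 dx = -40;  ∫_0^2 2*x^2 dx = 16/3;
  ∫_0^2 8*x dx = 16.
Sum: 96/5 − 40 + 16/3 + 16 = 8/15.
So LHS = 8/15.
∫_0^2 v(x) φ(x) dx = ∫_0^2 (4*x^4 - 12*x^3 + 8*x^2) dx. Term by term:
  ∫_0^2 4*x^4 dx = 128/5;  ∫_0^2 -12*x^3 dx = -48;  ∫_0^2 8*x^2 dx = 64/3.
Sum: 128/5 − 48 + 64/3 = -16/15.
So RHS = -∫_0^2 v(x) φ(x) dx = 16/15.
LHS − RHS = -8/15 ≠ 0, so the identity fails.
(For a valid weak derivative the identity must hold for EVERY test function, in particular this one. The failure shows v is NOT the weak derivative of u.)
Correct weak derivative would be u'(x) = 2 - 2*x.


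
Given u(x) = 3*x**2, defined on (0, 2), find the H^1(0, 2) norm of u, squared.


||u||_{H^1}^2 = 768/5

The H^1 norm (squared) on an interval (0, L) is
  ||u||_{H^1}^2 = ∫_0^L u(x)^2 dx + ∫_0^L u'(x)^2 dx.
Compute u'(x) = 6*x.
Then u(x)^2 = 9*x**4 and u'(x)^2 = 36*x**2.
Integrate each monomial from 0 to 2 using ∫_0^2 c·x^n dx = c·2^(n+1)/(n+1):
  ∫_0^2 u(x)^2 dx = ∫_0^2 (9*x^4) dx. Term by term:
    ∫_0^2 9*x^4 dx = 288/5.
  ∫_0^2 u'(x)^2 dx = ∫_0^2 (36*x^2) dx. Term by term:
    ∫_0^2 36*x^2 dx = 96.
Adding: ||u||_{H^1}^2 = 288/5 + 96 = 768/5.


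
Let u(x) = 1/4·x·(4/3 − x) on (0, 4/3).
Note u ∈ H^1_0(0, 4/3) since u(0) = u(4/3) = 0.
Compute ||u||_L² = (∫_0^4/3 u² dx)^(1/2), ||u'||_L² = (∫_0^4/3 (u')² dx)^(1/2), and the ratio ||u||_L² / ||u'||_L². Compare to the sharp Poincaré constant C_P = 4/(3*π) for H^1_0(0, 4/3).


||u||_L² / ||u'||_L² = 2*sqrt(10)/15 < C_P = 4/(3*π).

u(x) = 1/4·x·(4/3 − x), so u'(x) = 1/3 - x/2.
u(x) = 1/4·x·(4/3 − x) vanishes at x = 0 and x = 4/3, so u ∈ H^1_0(0, 4/3). Differentiate via the product rule and integrate the resulting polynomials term by term.
  ∫_0^4/3 u² dx = ∫_0^4/3 (x^4/16 - x^3/6 + x^2/9) dx. Term by term:
    ∫_0^4/3 x^4/16 dx = 64/1215;  ∫_0^4/3 -x^3/6 dx = -32/243;  ∫_0^4/3 x^2/9 dx = 64/729.
  Sum: 64/1215 − 32/243 + 64/729 = 32/3645.
  ∫_0^4/3 (u')² dx = ∫_0^4/3 (x^2/4 - x/3 + 1/9) dx. Term by term:
    ∫_0^4/3 x^2/4 dx = 16/81;  ∫_0^4/3 -x/3 dx = -8/27;  ∫_0^4/3 1/9 dx = 4/27.
  Sum: 16/81 − 8/27 + 4/27 = 4/81.
∫_0^4/3 u² dx = 32/3645, so ||u||_L² = 4*sqrt(10)/135.
∫_0^4/3 (u')² dx = 4/81, so ||u'||_L² = 2/9.
Ratio ||u||_L² / ||u'||_L² = 2*sqrt(10)/15.
Sharp Poincaré constant on H^1_0(0, 4/3) is C_P = L/π = 4/(3*π), achieved by sin(3*π/4·x).
A polynomial bump cannot attain the sharp Poincaré constant (only the first sine eigenfunction does), so the ratio is strictly less than C_P, consistent with ||u||_L² ≤ C_P ||u'||_L².


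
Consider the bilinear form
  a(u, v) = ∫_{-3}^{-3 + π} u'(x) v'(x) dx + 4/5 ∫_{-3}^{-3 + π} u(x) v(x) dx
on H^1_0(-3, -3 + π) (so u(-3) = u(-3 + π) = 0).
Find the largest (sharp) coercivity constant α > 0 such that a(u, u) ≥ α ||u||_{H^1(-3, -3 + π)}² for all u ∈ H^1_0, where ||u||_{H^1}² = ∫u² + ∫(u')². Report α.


α = 9/10

Coercivity of a(·,·) on H^1_0(-3, -3 + π) means a(u, u) ≥ α ||u||_{H^1}² for every u ∈ H^1_0.
The interval has length L = π, and Poincaré/coercivity depend only on L. Here a(u, u) = ∫(u')² + (4/5)·∫u².
Here 0 < c = 4/5 < 1. The condition a(u,u) ≥ α||u||_{H^1}² reads (1−α)∫(u')² ≥ (α−c)∫u². Any admissible α is ≤ 1 (rapidly oscillating u have ∫u²/∫(u')² → 0), and α = 1 would force 0 ≥ (1−c)∫u², impossible since c < 1; so 1−α > 0. By the sharp Poincaré inequality on H^1_0 of an interval of length L, ∫(u')² ≥ (π/L)²∫u² with equality for the first sine mode sin(π(x−x₀)/L) (x₀ the left endpoint), so the inequality holds for all u iff (1−α)(π/L)² ≥ α − c, i.e. α ≤ ((π/L)² + c)/((π/L)² + 1) = (1 + c(L/π)²)/(1 + (L/π)²). With (π/L)² = 1 and c = 4/5, the largest admissible constant is α = ((π/L)² + c)/((π/L)² + 1).
Simplifying, α = 9/10.
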